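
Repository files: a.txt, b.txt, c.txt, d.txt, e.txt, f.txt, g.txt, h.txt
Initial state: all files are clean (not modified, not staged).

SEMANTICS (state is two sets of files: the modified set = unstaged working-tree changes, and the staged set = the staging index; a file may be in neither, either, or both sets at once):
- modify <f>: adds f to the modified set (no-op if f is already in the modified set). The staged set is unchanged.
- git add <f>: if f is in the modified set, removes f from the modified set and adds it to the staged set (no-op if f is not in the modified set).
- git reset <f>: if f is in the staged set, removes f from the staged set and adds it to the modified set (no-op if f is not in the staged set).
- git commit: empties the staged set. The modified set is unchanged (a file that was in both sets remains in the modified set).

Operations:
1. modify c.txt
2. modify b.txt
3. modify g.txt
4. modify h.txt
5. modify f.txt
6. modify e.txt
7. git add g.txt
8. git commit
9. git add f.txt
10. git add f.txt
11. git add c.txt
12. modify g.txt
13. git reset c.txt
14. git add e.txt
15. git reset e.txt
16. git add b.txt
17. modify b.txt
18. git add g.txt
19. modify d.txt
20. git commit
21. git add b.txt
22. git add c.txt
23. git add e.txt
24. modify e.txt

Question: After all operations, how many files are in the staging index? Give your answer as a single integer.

Answer: 3

Derivation:
After op 1 (modify c.txt): modified={c.txt} staged={none}
After op 2 (modify b.txt): modified={b.txt, c.txt} staged={none}
After op 3 (modify g.txt): modified={b.txt, c.txt, g.txt} staged={none}
After op 4 (modify h.txt): modified={b.txt, c.txt, g.txt, h.txt} staged={none}
After op 5 (modify f.txt): modified={b.txt, c.txt, f.txt, g.txt, h.txt} staged={none}
After op 6 (modify e.txt): modified={b.txt, c.txt, e.txt, f.txt, g.txt, h.txt} staged={none}
After op 7 (git add g.txt): modified={b.txt, c.txt, e.txt, f.txt, h.txt} staged={g.txt}
After op 8 (git commit): modified={b.txt, c.txt, e.txt, f.txt, h.txt} staged={none}
After op 9 (git add f.txt): modified={b.txt, c.txt, e.txt, h.txt} staged={f.txt}
After op 10 (git add f.txt): modified={b.txt, c.txt, e.txt, h.txt} staged={f.txt}
After op 11 (git add c.txt): modified={b.txt, e.txt, h.txt} staged={c.txt, f.txt}
After op 12 (modify g.txt): modified={b.txt, e.txt, g.txt, h.txt} staged={c.txt, f.txt}
After op 13 (git reset c.txt): modified={b.txt, c.txt, e.txt, g.txt, h.txt} staged={f.txt}
After op 14 (git add e.txt): modified={b.txt, c.txt, g.txt, h.txt} staged={e.txt, f.txt}
After op 15 (git reset e.txt): modified={b.txt, c.txt, e.txt, g.txt, h.txt} staged={f.txt}
After op 16 (git add b.txt): modified={c.txt, e.txt, g.txt, h.txt} staged={b.txt, f.txt}
After op 17 (modify b.txt): modified={b.txt, c.txt, e.txt, g.txt, h.txt} staged={b.txt, f.txt}
After op 18 (git add g.txt): modified={b.txt, c.txt, e.txt, h.txt} staged={b.txt, f.txt, g.txt}
After op 19 (modify d.txt): modified={b.txt, c.txt, d.txt, e.txt, h.txt} staged={b.txt, f.txt, g.txt}
After op 20 (git commit): modified={b.txt, c.txt, d.txt, e.txt, h.txt} staged={none}
After op 21 (git add b.txt): modified={c.txt, d.txt, e.txt, h.txt} staged={b.txt}
After op 22 (git add c.txt): modified={d.txt, e.txt, h.txt} staged={b.txt, c.txt}
After op 23 (git add e.txt): modified={d.txt, h.txt} staged={b.txt, c.txt, e.txt}
After op 24 (modify e.txt): modified={d.txt, e.txt, h.txt} staged={b.txt, c.txt, e.txt}
Final staged set: {b.txt, c.txt, e.txt} -> count=3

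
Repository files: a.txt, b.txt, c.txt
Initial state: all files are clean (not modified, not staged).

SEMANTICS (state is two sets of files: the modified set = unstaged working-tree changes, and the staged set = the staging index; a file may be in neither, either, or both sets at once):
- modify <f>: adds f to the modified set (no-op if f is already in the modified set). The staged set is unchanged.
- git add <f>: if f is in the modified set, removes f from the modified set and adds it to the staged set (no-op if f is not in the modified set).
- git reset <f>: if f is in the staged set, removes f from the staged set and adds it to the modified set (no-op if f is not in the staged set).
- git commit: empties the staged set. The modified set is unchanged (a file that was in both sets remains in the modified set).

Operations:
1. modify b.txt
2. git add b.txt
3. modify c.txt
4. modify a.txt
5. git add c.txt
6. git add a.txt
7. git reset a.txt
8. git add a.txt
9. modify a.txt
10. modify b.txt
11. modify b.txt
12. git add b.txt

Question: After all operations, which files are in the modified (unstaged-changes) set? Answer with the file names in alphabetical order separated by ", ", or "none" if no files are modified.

Answer: a.txt

Derivation:
After op 1 (modify b.txt): modified={b.txt} staged={none}
After op 2 (git add b.txt): modified={none} staged={b.txt}
After op 3 (modify c.txt): modified={c.txt} staged={b.txt}
After op 4 (modify a.txt): modified={a.txt, c.txt} staged={b.txt}
After op 5 (git add c.txt): modified={a.txt} staged={b.txt, c.txt}
After op 6 (git add a.txt): modified={none} staged={a.txt, b.txt, c.txt}
After op 7 (git reset a.txt): modified={a.txt} staged={b.txt, c.txt}
After op 8 (git add a.txt): modified={none} staged={a.txt, b.txt, c.txt}
After op 9 (modify a.txt): modified={a.txt} staged={a.txt, b.txt, c.txt}
After op 10 (modify b.txt): modified={a.txt, b.txt} staged={a.txt, b.txt, c.txt}
After op 11 (modify b.txt): modified={a.txt, b.txt} staged={a.txt, b.txt, c.txt}
After op 12 (git add b.txt): modified={a.txt} staged={a.txt, b.txt, c.txt}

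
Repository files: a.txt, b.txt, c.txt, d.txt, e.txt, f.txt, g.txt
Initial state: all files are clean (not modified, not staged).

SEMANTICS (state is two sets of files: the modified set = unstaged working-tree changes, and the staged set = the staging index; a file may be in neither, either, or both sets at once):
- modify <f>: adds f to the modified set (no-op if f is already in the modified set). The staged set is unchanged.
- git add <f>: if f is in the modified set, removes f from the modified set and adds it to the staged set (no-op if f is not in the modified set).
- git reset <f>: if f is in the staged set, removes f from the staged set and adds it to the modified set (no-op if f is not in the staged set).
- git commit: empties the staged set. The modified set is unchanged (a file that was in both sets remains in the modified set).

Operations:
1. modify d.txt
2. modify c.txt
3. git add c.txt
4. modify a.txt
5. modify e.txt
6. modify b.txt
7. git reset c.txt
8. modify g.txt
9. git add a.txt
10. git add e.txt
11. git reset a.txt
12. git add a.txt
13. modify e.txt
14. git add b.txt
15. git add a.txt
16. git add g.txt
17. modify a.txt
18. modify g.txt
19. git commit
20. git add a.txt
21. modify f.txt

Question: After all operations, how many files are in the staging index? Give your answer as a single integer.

Answer: 1

Derivation:
After op 1 (modify d.txt): modified={d.txt} staged={none}
After op 2 (modify c.txt): modified={c.txt, d.txt} staged={none}
After op 3 (git add c.txt): modified={d.txt} staged={c.txt}
After op 4 (modify a.txt): modified={a.txt, d.txt} staged={c.txt}
After op 5 (modify e.txt): modified={a.txt, d.txt, e.txt} staged={c.txt}
After op 6 (modify b.txt): modified={a.txt, b.txt, d.txt, e.txt} staged={c.txt}
After op 7 (git reset c.txt): modified={a.txt, b.txt, c.txt, d.txt, e.txt} staged={none}
After op 8 (modify g.txt): modified={a.txt, b.txt, c.txt, d.txt, e.txt, g.txt} staged={none}
After op 9 (git add a.txt): modified={b.txt, c.txt, d.txt, e.txt, g.txt} staged={a.txt}
After op 10 (git add e.txt): modified={b.txt, c.txt, d.txt, g.txt} staged={a.txt, e.txt}
After op 11 (git reset a.txt): modified={a.txt, b.txt, c.txt, d.txt, g.txt} staged={e.txt}
After op 12 (git add a.txt): modified={b.txt, c.txt, d.txt, g.txt} staged={a.txt, e.txt}
After op 13 (modify e.txt): modified={b.txt, c.txt, d.txt, e.txt, g.txt} staged={a.txt, e.txt}
After op 14 (git add b.txt): modified={c.txt, d.txt, e.txt, g.txt} staged={a.txt, b.txt, e.txt}
After op 15 (git add a.txt): modified={c.txt, d.txt, e.txt, g.txt} staged={a.txt, b.txt, e.txt}
After op 16 (git add g.txt): modified={c.txt, d.txt, e.txt} staged={a.txt, b.txt, e.txt, g.txt}
After op 17 (modify a.txt): modified={a.txt, c.txt, d.txt, e.txt} staged={a.txt, b.txt, e.txt, g.txt}
After op 18 (modify g.txt): modified={a.txt, c.txt, d.txt, e.txt, g.txt} staged={a.txt, b.txt, e.txt, g.txt}
After op 19 (git commit): modified={a.txt, c.txt, d.txt, e.txt, g.txt} staged={none}
After op 20 (git add a.txt): modified={c.txt, d.txt, e.txt, g.txt} staged={a.txt}
After op 21 (modify f.txt): modified={c.txt, d.txt, e.txt, f.txt, g.txt} staged={a.txt}
Final staged set: {a.txt} -> count=1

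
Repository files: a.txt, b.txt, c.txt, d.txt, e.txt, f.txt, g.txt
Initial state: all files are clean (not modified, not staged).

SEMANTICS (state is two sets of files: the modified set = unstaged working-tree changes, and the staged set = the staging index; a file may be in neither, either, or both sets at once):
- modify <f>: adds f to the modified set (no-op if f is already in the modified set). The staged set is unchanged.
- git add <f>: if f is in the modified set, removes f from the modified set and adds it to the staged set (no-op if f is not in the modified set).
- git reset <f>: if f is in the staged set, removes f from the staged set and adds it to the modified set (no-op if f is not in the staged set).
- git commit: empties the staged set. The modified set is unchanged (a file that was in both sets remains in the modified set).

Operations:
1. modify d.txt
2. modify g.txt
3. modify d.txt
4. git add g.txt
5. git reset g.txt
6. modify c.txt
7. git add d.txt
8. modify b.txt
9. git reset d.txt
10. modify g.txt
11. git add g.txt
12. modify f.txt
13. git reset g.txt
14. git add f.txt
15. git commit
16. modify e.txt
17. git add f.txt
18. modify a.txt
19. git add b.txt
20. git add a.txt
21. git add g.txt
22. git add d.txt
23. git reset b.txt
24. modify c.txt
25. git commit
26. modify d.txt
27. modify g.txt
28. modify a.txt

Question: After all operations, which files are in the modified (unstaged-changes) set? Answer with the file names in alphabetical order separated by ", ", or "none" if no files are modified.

After op 1 (modify d.txt): modified={d.txt} staged={none}
After op 2 (modify g.txt): modified={d.txt, g.txt} staged={none}
After op 3 (modify d.txt): modified={d.txt, g.txt} staged={none}
After op 4 (git add g.txt): modified={d.txt} staged={g.txt}
After op 5 (git reset g.txt): modified={d.txt, g.txt} staged={none}
After op 6 (modify c.txt): modified={c.txt, d.txt, g.txt} staged={none}
After op 7 (git add d.txt): modified={c.txt, g.txt} staged={d.txt}
After op 8 (modify b.txt): modified={b.txt, c.txt, g.txt} staged={d.txt}
After op 9 (git reset d.txt): modified={b.txt, c.txt, d.txt, g.txt} staged={none}
After op 10 (modify g.txt): modified={b.txt, c.txt, d.txt, g.txt} staged={none}
After op 11 (git add g.txt): modified={b.txt, c.txt, d.txt} staged={g.txt}
After op 12 (modify f.txt): modified={b.txt, c.txt, d.txt, f.txt} staged={g.txt}
After op 13 (git reset g.txt): modified={b.txt, c.txt, d.txt, f.txt, g.txt} staged={none}
After op 14 (git add f.txt): modified={b.txt, c.txt, d.txt, g.txt} staged={f.txt}
After op 15 (git commit): modified={b.txt, c.txt, d.txt, g.txt} staged={none}
After op 16 (modify e.txt): modified={b.txt, c.txt, d.txt, e.txt, g.txt} staged={none}
After op 17 (git add f.txt): modified={b.txt, c.txt, d.txt, e.txt, g.txt} staged={none}
After op 18 (modify a.txt): modified={a.txt, b.txt, c.txt, d.txt, e.txt, g.txt} staged={none}
After op 19 (git add b.txt): modified={a.txt, c.txt, d.txt, e.txt, g.txt} staged={b.txt}
After op 20 (git add a.txt): modified={c.txt, d.txt, e.txt, g.txt} staged={a.txt, b.txt}
After op 21 (git add g.txt): modified={c.txt, d.txt, e.txt} staged={a.txt, b.txt, g.txt}
After op 22 (git add d.txt): modified={c.txt, e.txt} staged={a.txt, b.txt, d.txt, g.txt}
After op 23 (git reset b.txt): modified={b.txt, c.txt, e.txt} staged={a.txt, d.txt, g.txt}
After op 24 (modify c.txt): modified={b.txt, c.txt, e.txt} staged={a.txt, d.txt, g.txt}
After op 25 (git commit): modified={b.txt, c.txt, e.txt} staged={none}
After op 26 (modify d.txt): modified={b.txt, c.txt, d.txt, e.txt} staged={none}
After op 27 (modify g.txt): modified={b.txt, c.txt, d.txt, e.txt, g.txt} staged={none}
After op 28 (modify a.txt): modified={a.txt, b.txt, c.txt, d.txt, e.txt, g.txt} staged={none}

Answer: a.txt, b.txt, c.txt, d.txt, e.txt, g.txt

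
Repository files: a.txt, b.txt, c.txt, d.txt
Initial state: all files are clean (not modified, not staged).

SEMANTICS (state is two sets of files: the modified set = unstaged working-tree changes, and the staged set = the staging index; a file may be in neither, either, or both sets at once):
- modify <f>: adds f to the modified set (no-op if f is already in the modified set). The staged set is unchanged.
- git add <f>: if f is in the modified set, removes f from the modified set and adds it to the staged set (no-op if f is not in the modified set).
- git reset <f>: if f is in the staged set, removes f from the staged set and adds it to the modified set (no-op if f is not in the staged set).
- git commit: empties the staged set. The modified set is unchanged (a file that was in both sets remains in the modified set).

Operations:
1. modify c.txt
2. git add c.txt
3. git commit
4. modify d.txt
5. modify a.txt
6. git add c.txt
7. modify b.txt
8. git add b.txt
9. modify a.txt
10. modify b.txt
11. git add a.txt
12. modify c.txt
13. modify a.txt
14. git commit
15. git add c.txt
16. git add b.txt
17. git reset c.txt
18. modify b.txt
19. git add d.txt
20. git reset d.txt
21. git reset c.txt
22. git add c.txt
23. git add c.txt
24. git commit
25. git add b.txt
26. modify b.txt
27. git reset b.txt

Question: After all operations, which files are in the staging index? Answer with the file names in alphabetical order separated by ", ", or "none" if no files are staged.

After op 1 (modify c.txt): modified={c.txt} staged={none}
After op 2 (git add c.txt): modified={none} staged={c.txt}
After op 3 (git commit): modified={none} staged={none}
After op 4 (modify d.txt): modified={d.txt} staged={none}
After op 5 (modify a.txt): modified={a.txt, d.txt} staged={none}
After op 6 (git add c.txt): modified={a.txt, d.txt} staged={none}
After op 7 (modify b.txt): modified={a.txt, b.txt, d.txt} staged={none}
After op 8 (git add b.txt): modified={a.txt, d.txt} staged={b.txt}
After op 9 (modify a.txt): modified={a.txt, d.txt} staged={b.txt}
After op 10 (modify b.txt): modified={a.txt, b.txt, d.txt} staged={b.txt}
After op 11 (git add a.txt): modified={b.txt, d.txt} staged={a.txt, b.txt}
After op 12 (modify c.txt): modified={b.txt, c.txt, d.txt} staged={a.txt, b.txt}
After op 13 (modify a.txt): modified={a.txt, b.txt, c.txt, d.txt} staged={a.txt, b.txt}
After op 14 (git commit): modified={a.txt, b.txt, c.txt, d.txt} staged={none}
After op 15 (git add c.txt): modified={a.txt, b.txt, d.txt} staged={c.txt}
After op 16 (git add b.txt): modified={a.txt, d.txt} staged={b.txt, c.txt}
After op 17 (git reset c.txt): modified={a.txt, c.txt, d.txt} staged={b.txt}
After op 18 (modify b.txt): modified={a.txt, b.txt, c.txt, d.txt} staged={b.txt}
After op 19 (git add d.txt): modified={a.txt, b.txt, c.txt} staged={b.txt, d.txt}
After op 20 (git reset d.txt): modified={a.txt, b.txt, c.txt, d.txt} staged={b.txt}
After op 21 (git reset c.txt): modified={a.txt, b.txt, c.txt, d.txt} staged={b.txt}
After op 22 (git add c.txt): modified={a.txt, b.txt, d.txt} staged={b.txt, c.txt}
After op 23 (git add c.txt): modified={a.txt, b.txt, d.txt} staged={b.txt, c.txt}
After op 24 (git commit): modified={a.txt, b.txt, d.txt} staged={none}
After op 25 (git add b.txt): modified={a.txt, d.txt} staged={b.txt}
After op 26 (modify b.txt): modified={a.txt, b.txt, d.txt} staged={b.txt}
After op 27 (git reset b.txt): modified={a.txt, b.txt, d.txt} staged={none}

Answer: none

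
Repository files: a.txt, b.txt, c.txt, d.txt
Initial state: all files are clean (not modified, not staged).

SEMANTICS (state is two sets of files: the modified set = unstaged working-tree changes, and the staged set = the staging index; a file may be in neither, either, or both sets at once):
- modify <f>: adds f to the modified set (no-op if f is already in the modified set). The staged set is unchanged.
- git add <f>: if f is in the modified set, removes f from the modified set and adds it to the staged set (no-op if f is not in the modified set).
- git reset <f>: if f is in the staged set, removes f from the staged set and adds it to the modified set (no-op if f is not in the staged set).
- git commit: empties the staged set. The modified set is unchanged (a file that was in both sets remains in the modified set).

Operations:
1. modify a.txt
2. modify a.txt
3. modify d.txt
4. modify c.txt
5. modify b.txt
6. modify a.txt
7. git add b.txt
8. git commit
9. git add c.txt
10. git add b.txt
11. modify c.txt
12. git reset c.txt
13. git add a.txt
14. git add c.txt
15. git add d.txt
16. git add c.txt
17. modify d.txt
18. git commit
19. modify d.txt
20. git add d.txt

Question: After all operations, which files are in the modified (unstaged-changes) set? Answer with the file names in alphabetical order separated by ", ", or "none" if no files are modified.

After op 1 (modify a.txt): modified={a.txt} staged={none}
After op 2 (modify a.txt): modified={a.txt} staged={none}
After op 3 (modify d.txt): modified={a.txt, d.txt} staged={none}
After op 4 (modify c.txt): modified={a.txt, c.txt, d.txt} staged={none}
After op 5 (modify b.txt): modified={a.txt, b.txt, c.txt, d.txt} staged={none}
After op 6 (modify a.txt): modified={a.txt, b.txt, c.txt, d.txt} staged={none}
After op 7 (git add b.txt): modified={a.txt, c.txt, d.txt} staged={b.txt}
After op 8 (git commit): modified={a.txt, c.txt, d.txt} staged={none}
After op 9 (git add c.txt): modified={a.txt, d.txt} staged={c.txt}
After op 10 (git add b.txt): modified={a.txt, d.txt} staged={c.txt}
After op 11 (modify c.txt): modified={a.txt, c.txt, d.txt} staged={c.txt}
After op 12 (git reset c.txt): modified={a.txt, c.txt, d.txt} staged={none}
After op 13 (git add a.txt): modified={c.txt, d.txt} staged={a.txt}
After op 14 (git add c.txt): modified={d.txt} staged={a.txt, c.txt}
After op 15 (git add d.txt): modified={none} staged={a.txt, c.txt, d.txt}
After op 16 (git add c.txt): modified={none} staged={a.txt, c.txt, d.txt}
After op 17 (modify d.txt): modified={d.txt} staged={a.txt, c.txt, d.txt}
After op 18 (git commit): modified={d.txt} staged={none}
After op 19 (modify d.txt): modified={d.txt} staged={none}
After op 20 (git add d.txt): modified={none} staged={d.txt}

Answer: none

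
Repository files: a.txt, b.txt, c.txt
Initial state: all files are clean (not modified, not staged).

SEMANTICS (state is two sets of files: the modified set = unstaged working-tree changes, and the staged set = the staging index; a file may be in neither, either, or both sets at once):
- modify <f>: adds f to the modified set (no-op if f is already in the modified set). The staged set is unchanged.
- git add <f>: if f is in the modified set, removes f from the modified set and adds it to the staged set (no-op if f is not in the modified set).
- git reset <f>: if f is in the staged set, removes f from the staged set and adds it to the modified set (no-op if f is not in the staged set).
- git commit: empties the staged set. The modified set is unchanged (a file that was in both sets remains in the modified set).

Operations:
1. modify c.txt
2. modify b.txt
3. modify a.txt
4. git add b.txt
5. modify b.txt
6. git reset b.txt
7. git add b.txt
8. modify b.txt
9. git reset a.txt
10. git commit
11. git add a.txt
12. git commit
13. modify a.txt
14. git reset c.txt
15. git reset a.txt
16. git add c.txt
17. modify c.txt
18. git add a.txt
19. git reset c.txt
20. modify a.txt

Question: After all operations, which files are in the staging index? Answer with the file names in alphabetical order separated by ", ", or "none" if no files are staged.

After op 1 (modify c.txt): modified={c.txt} staged={none}
After op 2 (modify b.txt): modified={b.txt, c.txt} staged={none}
After op 3 (modify a.txt): modified={a.txt, b.txt, c.txt} staged={none}
After op 4 (git add b.txt): modified={a.txt, c.txt} staged={b.txt}
After op 5 (modify b.txt): modified={a.txt, b.txt, c.txt} staged={b.txt}
After op 6 (git reset b.txt): modified={a.txt, b.txt, c.txt} staged={none}
After op 7 (git add b.txt): modified={a.txt, c.txt} staged={b.txt}
After op 8 (modify b.txt): modified={a.txt, b.txt, c.txt} staged={b.txt}
After op 9 (git reset a.txt): modified={a.txt, b.txt, c.txt} staged={b.txt}
After op 10 (git commit): modified={a.txt, b.txt, c.txt} staged={none}
After op 11 (git add a.txt): modified={b.txt, c.txt} staged={a.txt}
After op 12 (git commit): modified={b.txt, c.txt} staged={none}
After op 13 (modify a.txt): modified={a.txt, b.txt, c.txt} staged={none}
After op 14 (git reset c.txt): modified={a.txt, b.txt, c.txt} staged={none}
After op 15 (git reset a.txt): modified={a.txt, b.txt, c.txt} staged={none}
After op 16 (git add c.txt): modified={a.txt, b.txt} staged={c.txt}
After op 17 (modify c.txt): modified={a.txt, b.txt, c.txt} staged={c.txt}
After op 18 (git add a.txt): modified={b.txt, c.txt} staged={a.txt, c.txt}
After op 19 (git reset c.txt): modified={b.txt, c.txt} staged={a.txt}
After op 20 (modify a.txt): modified={a.txt, b.txt, c.txt} staged={a.txt}

Answer: a.txt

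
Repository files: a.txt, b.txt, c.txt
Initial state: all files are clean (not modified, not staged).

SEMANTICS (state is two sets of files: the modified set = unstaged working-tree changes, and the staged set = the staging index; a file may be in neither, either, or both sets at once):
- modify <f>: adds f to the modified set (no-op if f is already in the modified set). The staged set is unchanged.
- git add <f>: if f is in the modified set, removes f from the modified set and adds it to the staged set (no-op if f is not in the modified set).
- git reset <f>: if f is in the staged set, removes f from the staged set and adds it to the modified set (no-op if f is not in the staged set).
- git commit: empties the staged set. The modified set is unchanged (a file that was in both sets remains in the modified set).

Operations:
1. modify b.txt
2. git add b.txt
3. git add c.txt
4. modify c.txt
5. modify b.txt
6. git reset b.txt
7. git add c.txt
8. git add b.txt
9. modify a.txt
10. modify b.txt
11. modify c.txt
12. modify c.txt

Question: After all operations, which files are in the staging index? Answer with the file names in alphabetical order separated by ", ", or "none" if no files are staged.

After op 1 (modify b.txt): modified={b.txt} staged={none}
After op 2 (git add b.txt): modified={none} staged={b.txt}
After op 3 (git add c.txt): modified={none} staged={b.txt}
After op 4 (modify c.txt): modified={c.txt} staged={b.txt}
After op 5 (modify b.txt): modified={b.txt, c.txt} staged={b.txt}
After op 6 (git reset b.txt): modified={b.txt, c.txt} staged={none}
After op 7 (git add c.txt): modified={b.txt} staged={c.txt}
After op 8 (git add b.txt): modified={none} staged={b.txt, c.txt}
After op 9 (modify a.txt): modified={a.txt} staged={b.txt, c.txt}
After op 10 (modify b.txt): modified={a.txt, b.txt} staged={b.txt, c.txt}
After op 11 (modify c.txt): modified={a.txt, b.txt, c.txt} staged={b.txt, c.txt}
After op 12 (modify c.txt): modified={a.txt, b.txt, c.txt} staged={b.txt, c.txt}

Answer: b.txt, c.txt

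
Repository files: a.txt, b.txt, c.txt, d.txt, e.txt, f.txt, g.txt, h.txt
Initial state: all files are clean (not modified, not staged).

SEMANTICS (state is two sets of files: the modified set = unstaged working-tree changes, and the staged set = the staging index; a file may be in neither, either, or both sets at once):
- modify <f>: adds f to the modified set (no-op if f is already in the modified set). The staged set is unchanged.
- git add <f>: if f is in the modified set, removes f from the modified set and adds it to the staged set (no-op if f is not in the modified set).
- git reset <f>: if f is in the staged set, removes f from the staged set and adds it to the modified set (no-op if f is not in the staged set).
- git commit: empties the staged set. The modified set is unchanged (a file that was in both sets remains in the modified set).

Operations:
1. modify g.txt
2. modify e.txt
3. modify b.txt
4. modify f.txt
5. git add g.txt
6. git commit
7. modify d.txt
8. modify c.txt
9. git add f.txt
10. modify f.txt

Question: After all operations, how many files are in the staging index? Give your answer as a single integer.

Answer: 1

Derivation:
After op 1 (modify g.txt): modified={g.txt} staged={none}
After op 2 (modify e.txt): modified={e.txt, g.txt} staged={none}
After op 3 (modify b.txt): modified={b.txt, e.txt, g.txt} staged={none}
After op 4 (modify f.txt): modified={b.txt, e.txt, f.txt, g.txt} staged={none}
After op 5 (git add g.txt): modified={b.txt, e.txt, f.txt} staged={g.txt}
After op 6 (git commit): modified={b.txt, e.txt, f.txt} staged={none}
After op 7 (modify d.txt): modified={b.txt, d.txt, e.txt, f.txt} staged={none}
After op 8 (modify c.txt): modified={b.txt, c.txt, d.txt, e.txt, f.txt} staged={none}
After op 9 (git add f.txt): modified={b.txt, c.txt, d.txt, e.txt} staged={f.txt}
After op 10 (modify f.txt): modified={b.txt, c.txt, d.txt, e.txt, f.txt} staged={f.txt}
Final staged set: {f.txt} -> count=1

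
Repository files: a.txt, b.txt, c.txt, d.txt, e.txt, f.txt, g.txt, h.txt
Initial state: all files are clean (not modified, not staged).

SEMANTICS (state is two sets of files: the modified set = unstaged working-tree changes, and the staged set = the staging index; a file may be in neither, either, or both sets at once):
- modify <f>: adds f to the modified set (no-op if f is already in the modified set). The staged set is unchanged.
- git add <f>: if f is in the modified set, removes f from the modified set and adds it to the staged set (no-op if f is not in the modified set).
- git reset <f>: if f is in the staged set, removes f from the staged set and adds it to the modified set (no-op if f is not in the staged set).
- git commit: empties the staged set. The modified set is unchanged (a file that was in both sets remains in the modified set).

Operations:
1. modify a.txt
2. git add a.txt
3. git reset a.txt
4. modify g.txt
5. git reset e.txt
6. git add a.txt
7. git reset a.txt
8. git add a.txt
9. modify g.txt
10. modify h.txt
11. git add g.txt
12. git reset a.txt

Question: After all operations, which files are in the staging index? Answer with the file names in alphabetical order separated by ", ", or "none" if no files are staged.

After op 1 (modify a.txt): modified={a.txt} staged={none}
After op 2 (git add a.txt): modified={none} staged={a.txt}
After op 3 (git reset a.txt): modified={a.txt} staged={none}
After op 4 (modify g.txt): modified={a.txt, g.txt} staged={none}
After op 5 (git reset e.txt): modified={a.txt, g.txt} staged={none}
After op 6 (git add a.txt): modified={g.txt} staged={a.txt}
After op 7 (git reset a.txt): modified={a.txt, g.txt} staged={none}
After op 8 (git add a.txt): modified={g.txt} staged={a.txt}
After op 9 (modify g.txt): modified={g.txt} staged={a.txt}
After op 10 (modify h.txt): modified={g.txt, h.txt} staged={a.txt}
After op 11 (git add g.txt): modified={h.txt} staged={a.txt, g.txt}
After op 12 (git reset a.txt): modified={a.txt, h.txt} staged={g.txt}

Answer: g.txt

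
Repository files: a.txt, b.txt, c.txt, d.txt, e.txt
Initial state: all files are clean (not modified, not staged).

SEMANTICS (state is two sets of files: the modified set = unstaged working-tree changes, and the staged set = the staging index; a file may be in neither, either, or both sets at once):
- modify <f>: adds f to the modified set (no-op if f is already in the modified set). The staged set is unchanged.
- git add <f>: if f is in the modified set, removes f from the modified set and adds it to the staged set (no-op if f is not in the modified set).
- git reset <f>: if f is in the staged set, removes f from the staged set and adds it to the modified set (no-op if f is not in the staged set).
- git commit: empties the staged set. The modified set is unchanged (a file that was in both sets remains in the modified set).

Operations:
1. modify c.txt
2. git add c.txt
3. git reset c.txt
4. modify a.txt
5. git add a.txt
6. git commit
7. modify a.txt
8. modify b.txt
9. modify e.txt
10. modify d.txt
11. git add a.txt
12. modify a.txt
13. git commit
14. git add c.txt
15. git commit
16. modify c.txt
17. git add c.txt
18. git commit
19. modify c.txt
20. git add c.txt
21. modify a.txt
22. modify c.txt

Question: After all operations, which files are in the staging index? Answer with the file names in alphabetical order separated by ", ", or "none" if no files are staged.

After op 1 (modify c.txt): modified={c.txt} staged={none}
After op 2 (git add c.txt): modified={none} staged={c.txt}
After op 3 (git reset c.txt): modified={c.txt} staged={none}
After op 4 (modify a.txt): modified={a.txt, c.txt} staged={none}
After op 5 (git add a.txt): modified={c.txt} staged={a.txt}
After op 6 (git commit): modified={c.txt} staged={none}
After op 7 (modify a.txt): modified={a.txt, c.txt} staged={none}
After op 8 (modify b.txt): modified={a.txt, b.txt, c.txt} staged={none}
After op 9 (modify e.txt): modified={a.txt, b.txt, c.txt, e.txt} staged={none}
After op 10 (modify d.txt): modified={a.txt, b.txt, c.txt, d.txt, e.txt} staged={none}
After op 11 (git add a.txt): modified={b.txt, c.txt, d.txt, e.txt} staged={a.txt}
After op 12 (modify a.txt): modified={a.txt, b.txt, c.txt, d.txt, e.txt} staged={a.txt}
After op 13 (git commit): modified={a.txt, b.txt, c.txt, d.txt, e.txt} staged={none}
After op 14 (git add c.txt): modified={a.txt, b.txt, d.txt, e.txt} staged={c.txt}
After op 15 (git commit): modified={a.txt, b.txt, d.txt, e.txt} staged={none}
After op 16 (modify c.txt): modified={a.txt, b.txt, c.txt, d.txt, e.txt} staged={none}
After op 17 (git add c.txt): modified={a.txt, b.txt, d.txt, e.txt} staged={c.txt}
After op 18 (git commit): modified={a.txt, b.txt, d.txt, e.txt} staged={none}
After op 19 (modify c.txt): modified={a.txt, b.txt, c.txt, d.txt, e.txt} staged={none}
After op 20 (git add c.txt): modified={a.txt, b.txt, d.txt, e.txt} staged={c.txt}
After op 21 (modify a.txt): modified={a.txt, b.txt, d.txt, e.txt} staged={c.txt}
After op 22 (modify c.txt): modified={a.txt, b.txt, c.txt, d.txt, e.txt} staged={c.txt}

Answer: c.txt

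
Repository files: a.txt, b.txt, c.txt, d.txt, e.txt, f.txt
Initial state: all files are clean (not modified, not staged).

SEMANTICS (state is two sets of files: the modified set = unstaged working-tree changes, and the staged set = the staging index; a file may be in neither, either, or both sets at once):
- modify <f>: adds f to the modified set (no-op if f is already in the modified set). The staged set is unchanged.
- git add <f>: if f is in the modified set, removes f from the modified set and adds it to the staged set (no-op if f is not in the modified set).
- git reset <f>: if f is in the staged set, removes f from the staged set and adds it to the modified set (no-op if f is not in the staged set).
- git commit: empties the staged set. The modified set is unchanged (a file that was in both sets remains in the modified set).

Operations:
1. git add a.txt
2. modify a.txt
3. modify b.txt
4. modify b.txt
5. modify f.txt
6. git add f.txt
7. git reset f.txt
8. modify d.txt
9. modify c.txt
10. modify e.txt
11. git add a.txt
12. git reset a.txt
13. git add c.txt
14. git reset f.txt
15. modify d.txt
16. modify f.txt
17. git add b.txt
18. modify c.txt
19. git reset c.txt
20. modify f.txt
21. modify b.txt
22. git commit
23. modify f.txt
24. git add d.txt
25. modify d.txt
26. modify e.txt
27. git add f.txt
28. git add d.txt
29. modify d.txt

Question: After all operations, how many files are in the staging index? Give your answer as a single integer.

Answer: 2

Derivation:
After op 1 (git add a.txt): modified={none} staged={none}
After op 2 (modify a.txt): modified={a.txt} staged={none}
After op 3 (modify b.txt): modified={a.txt, b.txt} staged={none}
After op 4 (modify b.txt): modified={a.txt, b.txt} staged={none}
After op 5 (modify f.txt): modified={a.txt, b.txt, f.txt} staged={none}
After op 6 (git add f.txt): modified={a.txt, b.txt} staged={f.txt}
After op 7 (git reset f.txt): modified={a.txt, b.txt, f.txt} staged={none}
After op 8 (modify d.txt): modified={a.txt, b.txt, d.txt, f.txt} staged={none}
After op 9 (modify c.txt): modified={a.txt, b.txt, c.txt, d.txt, f.txt} staged={none}
After op 10 (modify e.txt): modified={a.txt, b.txt, c.txt, d.txt, e.txt, f.txt} staged={none}
After op 11 (git add a.txt): modified={b.txt, c.txt, d.txt, e.txt, f.txt} staged={a.txt}
After op 12 (git reset a.txt): modified={a.txt, b.txt, c.txt, d.txt, e.txt, f.txt} staged={none}
After op 13 (git add c.txt): modified={a.txt, b.txt, d.txt, e.txt, f.txt} staged={c.txt}
After op 14 (git reset f.txt): modified={a.txt, b.txt, d.txt, e.txt, f.txt} staged={c.txt}
After op 15 (modify d.txt): modified={a.txt, b.txt, d.txt, e.txt, f.txt} staged={c.txt}
After op 16 (modify f.txt): modified={a.txt, b.txt, d.txt, e.txt, f.txt} staged={c.txt}
After op 17 (git add b.txt): modified={a.txt, d.txt, e.txt, f.txt} staged={b.txt, c.txt}
After op 18 (modify c.txt): modified={a.txt, c.txt, d.txt, e.txt, f.txt} staged={b.txt, c.txt}
After op 19 (git reset c.txt): modified={a.txt, c.txt, d.txt, e.txt, f.txt} staged={b.txt}
After op 20 (modify f.txt): modified={a.txt, c.txt, d.txt, e.txt, f.txt} staged={b.txt}
After op 21 (modify b.txt): modified={a.txt, b.txt, c.txt, d.txt, e.txt, f.txt} staged={b.txt}
After op 22 (git commit): modified={a.txt, b.txt, c.txt, d.txt, e.txt, f.txt} staged={none}
After op 23 (modify f.txt): modified={a.txt, b.txt, c.txt, d.txt, e.txt, f.txt} staged={none}
After op 24 (git add d.txt): modified={a.txt, b.txt, c.txt, e.txt, f.txt} staged={d.txt}
After op 25 (modify d.txt): modified={a.txt, b.txt, c.txt, d.txt, e.txt, f.txt} staged={d.txt}
After op 26 (modify e.txt): modified={a.txt, b.txt, c.txt, d.txt, e.txt, f.txt} staged={d.txt}
After op 27 (git add f.txt): modified={a.txt, b.txt, c.txt, d.txt, e.txt} staged={d.txt, f.txt}
After op 28 (git add d.txt): modified={a.txt, b.txt, c.txt, e.txt} staged={d.txt, f.txt}
After op 29 (modify d.txt): modified={a.txt, b.txt, c.txt, d.txt, e.txt} staged={d.txt, f.txt}
Final staged set: {d.txt, f.txt} -> count=2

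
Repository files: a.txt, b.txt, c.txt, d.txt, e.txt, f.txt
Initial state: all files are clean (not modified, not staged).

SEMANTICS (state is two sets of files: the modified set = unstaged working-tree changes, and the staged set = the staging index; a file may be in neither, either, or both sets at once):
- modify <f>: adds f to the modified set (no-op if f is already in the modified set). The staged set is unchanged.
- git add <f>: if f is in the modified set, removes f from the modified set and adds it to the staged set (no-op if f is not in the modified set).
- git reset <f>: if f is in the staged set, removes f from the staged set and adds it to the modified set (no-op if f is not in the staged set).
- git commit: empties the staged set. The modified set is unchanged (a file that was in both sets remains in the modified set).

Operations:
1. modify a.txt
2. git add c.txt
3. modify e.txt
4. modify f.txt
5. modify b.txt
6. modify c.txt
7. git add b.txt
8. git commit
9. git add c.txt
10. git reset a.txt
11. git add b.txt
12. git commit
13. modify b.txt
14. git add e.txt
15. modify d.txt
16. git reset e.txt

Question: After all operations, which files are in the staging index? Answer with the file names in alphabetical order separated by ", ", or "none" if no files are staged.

Answer: none

Derivation:
After op 1 (modify a.txt): modified={a.txt} staged={none}
After op 2 (git add c.txt): modified={a.txt} staged={none}
After op 3 (modify e.txt): modified={a.txt, e.txt} staged={none}
After op 4 (modify f.txt): modified={a.txt, e.txt, f.txt} staged={none}
After op 5 (modify b.txt): modified={a.txt, b.txt, e.txt, f.txt} staged={none}
After op 6 (modify c.txt): modified={a.txt, b.txt, c.txt, e.txt, f.txt} staged={none}
After op 7 (git add b.txt): modified={a.txt, c.txt, e.txt, f.txt} staged={b.txt}
After op 8 (git commit): modified={a.txt, c.txt, e.txt, f.txt} staged={none}
After op 9 (git add c.txt): modified={a.txt, e.txt, f.txt} staged={c.txt}
After op 10 (git reset a.txt): modified={a.txt, e.txt, f.txt} staged={c.txt}
After op 11 (git add b.txt): modified={a.txt, e.txt, f.txt} staged={c.txt}
After op 12 (git commit): modified={a.txt, e.txt, f.txt} staged={none}
After op 13 (modify b.txt): modified={a.txt, b.txt, e.txt, f.txt} staged={none}
After op 14 (git add e.txt): modified={a.txt, b.txt, f.txt} staged={e.txt}
After op 15 (modify d.txt): modified={a.txt, b.txt, d.txt, f.txt} staged={e.txt}
After op 16 (git reset e.txt): modified={a.txt, b.txt, d.txt, e.txt, f.txt} staged={none}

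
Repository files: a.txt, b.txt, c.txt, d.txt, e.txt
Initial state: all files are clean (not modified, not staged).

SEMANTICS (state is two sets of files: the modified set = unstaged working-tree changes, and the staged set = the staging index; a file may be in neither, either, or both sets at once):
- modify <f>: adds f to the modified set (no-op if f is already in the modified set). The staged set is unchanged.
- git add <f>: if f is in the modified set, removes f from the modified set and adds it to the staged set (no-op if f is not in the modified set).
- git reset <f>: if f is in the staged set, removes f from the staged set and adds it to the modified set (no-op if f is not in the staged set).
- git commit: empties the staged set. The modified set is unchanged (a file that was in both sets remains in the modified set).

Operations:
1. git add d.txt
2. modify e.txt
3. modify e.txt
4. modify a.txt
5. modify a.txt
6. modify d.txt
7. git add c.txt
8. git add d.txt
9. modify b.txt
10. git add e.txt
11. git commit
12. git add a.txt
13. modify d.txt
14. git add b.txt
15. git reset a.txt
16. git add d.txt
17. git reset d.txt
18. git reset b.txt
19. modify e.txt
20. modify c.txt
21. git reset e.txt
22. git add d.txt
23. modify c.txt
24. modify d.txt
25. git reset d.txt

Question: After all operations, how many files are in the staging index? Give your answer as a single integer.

Answer: 0

Derivation:
After op 1 (git add d.txt): modified={none} staged={none}
After op 2 (modify e.txt): modified={e.txt} staged={none}
After op 3 (modify e.txt): modified={e.txt} staged={none}
After op 4 (modify a.txt): modified={a.txt, e.txt} staged={none}
After op 5 (modify a.txt): modified={a.txt, e.txt} staged={none}
After op 6 (modify d.txt): modified={a.txt, d.txt, e.txt} staged={none}
After op 7 (git add c.txt): modified={a.txt, d.txt, e.txt} staged={none}
After op 8 (git add d.txt): modified={a.txt, e.txt} staged={d.txt}
After op 9 (modify b.txt): modified={a.txt, b.txt, e.txt} staged={d.txt}
After op 10 (git add e.txt): modified={a.txt, b.txt} staged={d.txt, e.txt}
After op 11 (git commit): modified={a.txt, b.txt} staged={none}
After op 12 (git add a.txt): modified={b.txt} staged={a.txt}
After op 13 (modify d.txt): modified={b.txt, d.txt} staged={a.txt}
After op 14 (git add b.txt): modified={d.txt} staged={a.txt, b.txt}
After op 15 (git reset a.txt): modified={a.txt, d.txt} staged={b.txt}
After op 16 (git add d.txt): modified={a.txt} staged={b.txt, d.txt}
After op 17 (git reset d.txt): modified={a.txt, d.txt} staged={b.txt}
After op 18 (git reset b.txt): modified={a.txt, b.txt, d.txt} staged={none}
After op 19 (modify e.txt): modified={a.txt, b.txt, d.txt, e.txt} staged={none}
After op 20 (modify c.txt): modified={a.txt, b.txt, c.txt, d.txt, e.txt} staged={none}
After op 21 (git reset e.txt): modified={a.txt, b.txt, c.txt, d.txt, e.txt} staged={none}
After op 22 (git add d.txt): modified={a.txt, b.txt, c.txt, e.txt} staged={d.txt}
After op 23 (modify c.txt): modified={a.txt, b.txt, c.txt, e.txt} staged={d.txt}
After op 24 (modify d.txt): modified={a.txt, b.txt, c.txt, d.txt, e.txt} staged={d.txt}
After op 25 (git reset d.txt): modified={a.txt, b.txt, c.txt, d.txt, e.txt} staged={none}
Final staged set: {none} -> count=0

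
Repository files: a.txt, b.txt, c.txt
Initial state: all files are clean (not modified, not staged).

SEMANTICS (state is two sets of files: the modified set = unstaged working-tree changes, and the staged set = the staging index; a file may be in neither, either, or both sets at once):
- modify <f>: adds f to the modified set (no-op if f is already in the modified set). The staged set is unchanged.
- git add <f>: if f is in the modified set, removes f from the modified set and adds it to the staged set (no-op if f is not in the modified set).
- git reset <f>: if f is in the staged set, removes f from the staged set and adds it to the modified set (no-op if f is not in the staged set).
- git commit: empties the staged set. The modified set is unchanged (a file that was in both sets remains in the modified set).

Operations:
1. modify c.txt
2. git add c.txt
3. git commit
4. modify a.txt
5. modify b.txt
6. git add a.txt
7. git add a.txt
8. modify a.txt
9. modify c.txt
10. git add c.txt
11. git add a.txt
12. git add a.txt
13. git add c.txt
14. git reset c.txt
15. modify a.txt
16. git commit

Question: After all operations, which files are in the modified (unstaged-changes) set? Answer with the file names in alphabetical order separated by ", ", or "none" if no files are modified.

After op 1 (modify c.txt): modified={c.txt} staged={none}
After op 2 (git add c.txt): modified={none} staged={c.txt}
After op 3 (git commit): modified={none} staged={none}
After op 4 (modify a.txt): modified={a.txt} staged={none}
After op 5 (modify b.txt): modified={a.txt, b.txt} staged={none}
After op 6 (git add a.txt): modified={b.txt} staged={a.txt}
After op 7 (git add a.txt): modified={b.txt} staged={a.txt}
After op 8 (modify a.txt): modified={a.txt, b.txt} staged={a.txt}
After op 9 (modify c.txt): modified={a.txt, b.txt, c.txt} staged={a.txt}
After op 10 (git add c.txt): modified={a.txt, b.txt} staged={a.txt, c.txt}
After op 11 (git add a.txt): modified={b.txt} staged={a.txt, c.txt}
After op 12 (git add a.txt): modified={b.txt} staged={a.txt, c.txt}
After op 13 (git add c.txt): modified={b.txt} staged={a.txt, c.txt}
After op 14 (git reset c.txt): modified={b.txt, c.txt} staged={a.txt}
After op 15 (modify a.txt): modified={a.txt, b.txt, c.txt} staged={a.txt}
After op 16 (git commit): modified={a.txt, b.txt, c.txt} staged={none}

Answer: a.txt, b.txt, c.txt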